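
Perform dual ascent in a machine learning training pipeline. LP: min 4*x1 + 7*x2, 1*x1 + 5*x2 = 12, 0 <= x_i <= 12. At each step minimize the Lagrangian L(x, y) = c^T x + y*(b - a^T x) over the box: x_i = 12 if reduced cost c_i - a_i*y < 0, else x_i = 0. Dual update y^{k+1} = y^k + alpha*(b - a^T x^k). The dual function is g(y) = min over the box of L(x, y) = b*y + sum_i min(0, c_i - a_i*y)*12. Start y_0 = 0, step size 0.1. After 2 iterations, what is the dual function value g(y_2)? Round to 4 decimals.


Dual ascent for LP: min 4*x1 + 7*x2, 1*x1 + 5*x2 = 12, 0 <= x_i <= 12
Step 1: y^k = 0.0, reduced costs: (4.0, 7.0)
  x^k = (0.0, 0.0), subgradient = b - a^T x = 12.0
  y^{k+1} = 0.0 + 0.1*12.0 = 1.2
Step 2: y^k = 1.2, reduced costs: (2.8, 1.0)
  x^k = (0.0, 0.0), subgradient = b - a^T x = 12.0
  y^{k+1} = 1.2 + 0.1*12.0 = 2.4
Dual objective at y_2 = 2.4: reduced costs (1.6, -5.0), box minimizer x = (0.0, 12.0)
g(y_2) = b*y + (c1 - a1*y)*x1 + (c2 - a2*y)*x2 = 12*2.4 + 1.6*0.0 + (-5.0)*12.0 = 28.8 + 0.0 - 60.0 = -31.2


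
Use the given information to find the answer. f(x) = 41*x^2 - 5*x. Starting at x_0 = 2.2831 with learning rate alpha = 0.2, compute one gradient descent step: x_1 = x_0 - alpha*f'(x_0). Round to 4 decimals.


We compute the gradient at x_0 and apply the update.
f'(x) = 82*x - 5
f'(2.2831) = 82*2.2831 - 5 = 182.2142
x_1 = 2.2831 - 0.2*182.2142 = -34.1597


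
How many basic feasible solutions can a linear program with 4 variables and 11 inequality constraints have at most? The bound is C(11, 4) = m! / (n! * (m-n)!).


Each vertex corresponds to some choice of n active constraints out of m, so the number of vertices is at most C(m, n) = m! / (n!(m-n)!).
m = 11, n = 4
Numerator: 11 * 10 * 9 * 8
Denominator: 4! = 24
C(11, 4) = 330


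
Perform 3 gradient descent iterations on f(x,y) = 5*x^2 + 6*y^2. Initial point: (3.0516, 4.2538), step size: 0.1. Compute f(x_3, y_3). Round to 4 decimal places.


Gradient descent on f(x,y) = 5*x^2 + 6*y^2.
Starting point: (3.0516, 4.2538), alpha = 0.1
Step 1: grad_x = 2*5*3.0516 = 30.516, grad_y = 2*6*4.2538 = 51.0456
  x_1 = 3.0516 - 0.1*30.516 = -0.0
  y_1 = 4.2538 - 0.1*51.0456 = -0.8508
Step 2: grad_x = 2*5*-0.0 = -0.0, grad_y = 2*6*-0.8508 = -10.2091
  x_2 = -0.0 - 0.1*-0.0 = 0.0
  y_2 = -0.8508 - 0.1*-10.2091 = 0.1702
Step 3: grad_x = 2*5*0.0 = 0.0, grad_y = 2*6*0.1702 = 2.0418
  x_3 = 0.0 - 0.1*0.0 = 0.0
  y_3 = 0.1702 - 0.1*2.0418 = -0.034
f(0.0, -0.034) = 5*0.0^2 + 6*(-0.034)^2 = 0.0069


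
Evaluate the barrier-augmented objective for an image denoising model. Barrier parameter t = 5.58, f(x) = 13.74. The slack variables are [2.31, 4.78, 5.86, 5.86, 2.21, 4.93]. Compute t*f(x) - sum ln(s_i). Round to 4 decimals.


Step 1: Compute log-barrier.
ln values: [0.8372, 1.5644, 1.7681, 1.7681, 0.793, 1.5953]
phi = -(0.8372 + 1.5644 + 1.7681 + 1.7681 + 0.793 + 1.5953) = -8.3263
Step 2: Compute augmented objective.
t*f(x) = 5.58*13.74 = 76.6692
Total = 76.6692 - 8.3263 = 68.3429


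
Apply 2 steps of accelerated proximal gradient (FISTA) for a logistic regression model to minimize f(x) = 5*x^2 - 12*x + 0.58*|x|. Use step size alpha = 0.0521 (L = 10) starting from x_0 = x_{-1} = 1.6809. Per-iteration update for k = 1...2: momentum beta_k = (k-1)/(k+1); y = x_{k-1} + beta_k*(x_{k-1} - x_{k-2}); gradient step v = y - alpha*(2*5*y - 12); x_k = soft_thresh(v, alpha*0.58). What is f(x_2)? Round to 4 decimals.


FISTA on f(x) = 5*x^2 - 12*x + 0.58*|x|
L = 10, alpha = 0.0521
Iteration 1: beta = 0.0, y = 1.6809 + 0.0*(1.6809 - 1.6809) = 1.6809
  grad(y) = 4.809, v = y - alpha*grad = 1.4304
  prox(v) = soft_thresh(1.4304, 0.0302) = 1.4001
Iteration 2: beta = 0.3333, y = 1.4001 + 0.3333*(1.4001 - 1.6809) = 1.3065
  grad(y) = 1.0654, v = y - alpha*grad = 1.251
  prox(v) = soft_thresh(1.251, 0.0302) = 1.2208
f(x_2) = 5*1.2208^2 - 12*1.2208 + 0.58*|1.2208| = -6.4898


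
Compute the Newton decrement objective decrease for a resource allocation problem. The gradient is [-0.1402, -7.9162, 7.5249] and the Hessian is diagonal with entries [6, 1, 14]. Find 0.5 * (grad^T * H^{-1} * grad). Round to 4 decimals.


Step 1: H is diagonal, so H^(-1) * g = [-0.0234, -7.9162, 0.5375].
Step 2: g^T H^(-1) g = sum_i g_i^2 / H_ii
  = (-0.1402)^2/6 + (-7.9162)^2/1 + (7.5249)^2/14
  = 0.0033 + 62.6662 + 4.0446 = 66.7141
Step 3: Objective decrease = 0.5 * g^T H^(-1) g = 33.357


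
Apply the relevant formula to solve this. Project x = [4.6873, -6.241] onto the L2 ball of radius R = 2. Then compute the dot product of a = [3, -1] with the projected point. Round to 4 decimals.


Step 1: Compute ||x|| (intermediates to 6 decimals).
||x|| = sqrt(4.6873^2 + (-6.241)^2) = 7.805182
Step 2: Project.
Since ||x|| > R, scale = R/||x|| = 2/7.805182 = 0.25624, proj(x) = scale * x
proj(x) = [1.201074, -1.599194]
Step 3: Dot product.
a^T * proj(x) = 3*1.201074 - 1*(-1.599194) = 5.2024


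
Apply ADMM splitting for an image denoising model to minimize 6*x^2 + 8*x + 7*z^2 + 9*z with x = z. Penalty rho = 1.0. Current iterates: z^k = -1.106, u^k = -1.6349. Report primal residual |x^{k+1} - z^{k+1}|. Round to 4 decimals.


ADMM iteration with rho = 1.0, z^k = -1.106, u^k = -1.6349
Step 1: x-update.
Minimize 6*x^2 + 8*x + (1.0/2)*(x + 1.106 - 1.6349)^2
FOC: (2*6 + 1.0)*x = -8 + 1.0*(-1.106 + 1.6349)
x^{k+1} = -0.5747
Step 2: z-update.
Minimize 7*z^2 + 9*z + (1.0/2)*(-0.5747 - z - 1.6349)^2
FOC: (2*7 + 1.0)*z = -9 + 1.0*(-0.5747 - 1.6349)
z^{k+1} = -0.7473
Step 3: u-update.
u^{k+1} = -1.6349 - 0.5747 + 0.7473 = -1.4623
Step 4: Primal residual = |-0.5747 + 0.7473| = 0.1726


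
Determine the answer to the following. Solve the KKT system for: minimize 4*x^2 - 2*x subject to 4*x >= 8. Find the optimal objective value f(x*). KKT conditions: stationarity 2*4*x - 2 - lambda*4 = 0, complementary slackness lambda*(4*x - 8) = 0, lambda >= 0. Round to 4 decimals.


Step 1: Try lambda = 0 (constraint inactive).
x_unc = 2/(2*4) = 0.25
Check: 4*0.25 = 1.0 < 8 -- violated!
Step 2: Constraint must be active: 4*x = 8
x* = 8/4 = 2.0
lambda = (2*4*2.0 - 2)/4 = 3.5
Step 3: Compute optimal value.
f(x*) = 4*2.0^2 - 2*2.0 = 12.0


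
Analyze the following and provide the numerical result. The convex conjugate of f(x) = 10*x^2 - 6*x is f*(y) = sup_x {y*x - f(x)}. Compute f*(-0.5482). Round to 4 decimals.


f*(y) = sup_x {y*x - a*x^2 - b*x} = sup_x {(y-b)*x - a*x^2}
FOC: (y - b) - 2a*x = 0 => x* = (y - b)/(2a)
x* = (-0.5482 + 6)/(2*10) = 0.2726
f*(-0.5482) = (y-b)^2/(4a) = (-0.5482 + 6)^2/(4*10)
= 29.7221/40 = 0.7431


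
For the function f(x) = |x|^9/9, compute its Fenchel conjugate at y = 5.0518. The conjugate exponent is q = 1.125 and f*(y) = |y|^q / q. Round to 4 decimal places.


The conjugate exponent q satisfies 1/p + 1/q = 1.
p = 9, so q = 9/(9 - 1) = 1.125
|y|^q = 5.0518^1.125 = 6.1855
f*(5.0518) = 6.1855 / 1.125 = 5.4982


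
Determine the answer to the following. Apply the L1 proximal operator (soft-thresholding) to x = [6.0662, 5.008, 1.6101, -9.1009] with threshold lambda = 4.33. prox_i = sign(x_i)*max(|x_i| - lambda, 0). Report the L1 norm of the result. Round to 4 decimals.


Soft-thresholding with lambda = 4.33:
prox(6.0662) = sign(6.0662)*max(|6.0662| - 4.33, 0) = 1.7362
prox(5.008) = sign(5.008)*max(|5.008| - 4.33, 0) = 0.678
prox(1.6101) = sign(1.6101)*max(|1.6101| - 4.33, 0) = 0.0
prox(-9.1009) = sign(-9.1009)*max(|-9.1009| - 4.33, 0) = -4.7709
prox(x) = [1.7362, 0.678, 0.0, -4.7709]
||prox(x)||_1 = 1.7362 + 0.678 + 0.0 + 4.7709 = 7.1851


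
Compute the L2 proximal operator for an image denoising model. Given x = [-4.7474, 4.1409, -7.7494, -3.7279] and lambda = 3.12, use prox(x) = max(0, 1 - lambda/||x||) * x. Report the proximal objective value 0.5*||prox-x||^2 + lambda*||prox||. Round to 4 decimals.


Step 1: Compute ||x||.
||x|| = 10.66
Step 2: Compute scaling factor.
scale = max(0, 1 - 3.12/10.66) = 0.7073
Step 3: prox(x) = [-3.3579, 2.9289, -5.4813, -2.6368]
||prox(x)|| = 7.54
Step 4: Proximal objective.
0.5*||prox-x||^2 = 4.8672
lambda*||prox|| = 23.5248
Total = 28.392


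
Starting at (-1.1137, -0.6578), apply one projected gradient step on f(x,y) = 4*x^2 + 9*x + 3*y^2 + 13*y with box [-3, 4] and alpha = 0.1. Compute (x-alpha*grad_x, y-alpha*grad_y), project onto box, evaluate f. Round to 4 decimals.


Step 1: Compute gradient at (-1.1137, -0.6578).
grad_x = 2*4*-1.1137 + 9 = 0.0904
grad_y = 2*3*-0.6578 + 13 = 9.0532
Step 2: Gradient step.
x_raw = -1.1137 - 0.1*0.0904 = -1.1227
y_raw = -0.6578 - 0.1*9.0532 = -1.5631
Step 3: Project onto [-3, 4].
x_proj = clip(-1.1227) = -1.1227
y_proj = clip(-1.5631) = -1.5631
Step 4: Evaluate f.
f(-1.1227, -1.5631) = -18.053


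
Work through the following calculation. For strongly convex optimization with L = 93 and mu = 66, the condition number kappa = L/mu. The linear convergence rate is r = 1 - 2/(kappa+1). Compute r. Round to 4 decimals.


Step 1: Compute the condition number.
kappa = L/mu = 93/66 = 1.4091
Step 2: Compute the convergence rate.
r = 1 - 2/(kappa + 1) = 1 - 2*mu/(L + mu) = (L - mu)/(L + mu) = 27/159 = 0.1698


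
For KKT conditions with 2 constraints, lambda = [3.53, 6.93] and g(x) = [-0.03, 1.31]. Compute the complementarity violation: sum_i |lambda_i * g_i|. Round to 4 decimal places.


KKT complementary slackness check:
lambda_1 * g_1 = 3.53 * -0.03 = -0.1059
lambda_2 * g_2 = 6.93 * 1.31 = 9.0783
Total violation = 0.1059 + 9.0783 = 9.1842


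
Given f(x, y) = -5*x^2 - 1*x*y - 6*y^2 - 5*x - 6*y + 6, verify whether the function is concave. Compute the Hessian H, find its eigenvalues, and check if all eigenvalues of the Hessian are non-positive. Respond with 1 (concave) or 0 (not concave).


The Hessian of f(x,y) = -5*x^2 - 1*x*y - 6*y^2 - 5*x - 6*y + 6 is:
H = [[-10, -1], [-1, -12]]
Trace = -10 - 12 = -22
Determinant = -10*-12 - (-1)^2 = 119
Discriminant = (-22)^2 - 4*119 = 8.0
Eigenvalues: lambda_1 = -12.4142, lambda_2 = -9.5858
The function is concave.

1


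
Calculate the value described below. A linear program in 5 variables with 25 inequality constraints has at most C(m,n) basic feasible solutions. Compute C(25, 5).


Each vertex corresponds to some choice of n active constraints out of m, so the number of vertices is at most C(m, n) = m! / (n!(m-n)!).
m = 25, n = 5
Numerator: 25 * 24 * 23 * 22 * 21
Denominator: 5! = 120
C(25, 5) = 53130


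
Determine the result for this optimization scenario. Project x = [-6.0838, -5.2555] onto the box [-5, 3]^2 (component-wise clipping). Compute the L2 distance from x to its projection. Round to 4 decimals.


Project each component onto [-5, 3].
clip(-6.0838) = -5.0, clip(-5.2555) = -5.0
Projection = [-5.0, -5.0]
Squared diffs: [1.1746, 0.0653]
Distance = sqrt(1.2399) = 1.1135


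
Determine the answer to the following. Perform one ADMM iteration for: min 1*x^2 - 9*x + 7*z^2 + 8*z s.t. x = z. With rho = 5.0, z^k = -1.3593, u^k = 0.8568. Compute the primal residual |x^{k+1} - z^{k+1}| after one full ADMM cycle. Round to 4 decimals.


ADMM iteration with rho = 5.0, z^k = -1.3593, u^k = 0.8568
Step 1: x-update.
Minimize 1*x^2 - 9*x + (5.0/2)*(x + 1.3593 + 0.8568)^2
FOC: (2*1 + 5.0)*x = 9 + 5.0*(-1.3593 - 0.8568)
x^{k+1} = -0.2972
Step 2: z-update.
Minimize 7*z^2 + 8*z + (5.0/2)*(-0.2972 - z + 0.8568)^2
FOC: (2*7 + 5.0)*z = -8 + 5.0*(-0.2972 + 0.8568)
z^{k+1} = -0.2738
Step 3: u-update.
u^{k+1} = 0.8568 - 0.2972 + 0.2738 = 0.8334
Step 4: Primal residual = |-0.2972 + 0.2738| = 0.0234


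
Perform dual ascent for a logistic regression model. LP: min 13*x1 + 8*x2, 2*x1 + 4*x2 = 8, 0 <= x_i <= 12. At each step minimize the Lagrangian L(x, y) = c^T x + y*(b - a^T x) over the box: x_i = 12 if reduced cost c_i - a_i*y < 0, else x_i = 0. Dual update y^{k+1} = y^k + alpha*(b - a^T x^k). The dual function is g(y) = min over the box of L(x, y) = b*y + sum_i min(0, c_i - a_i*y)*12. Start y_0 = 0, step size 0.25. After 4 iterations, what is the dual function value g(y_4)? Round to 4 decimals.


Dual ascent for LP: min 13*x1 + 8*x2, 2*x1 + 4*x2 = 8, 0 <= x_i <= 12
Step 1: y^k = 0.0, reduced costs: (13.0, 8.0)
  x^k = (0.0, 0.0), subgradient = b - a^T x = 8.0
  y^{k+1} = 0.0 + 0.25*8.0 = 2.0
Step 2: y^k = 2.0, reduced costs: (9.0, 0.0)
  x^k = (0.0, 0.0), subgradient = b - a^T x = 8.0
  y^{k+1} = 2.0 + 0.25*8.0 = 4.0
Step 3: y^k = 4.0, reduced costs: (5.0, -8.0)
  x^k = (0.0, 12.0), subgradient = b - a^T x = -40.0
  y^{k+1} = 4.0 + 0.25*-40.0 = -6.0
Step 4: y^k = -6.0, reduced costs: (25.0, 32.0)
  x^k = (0.0, 0.0), subgradient = b - a^T x = 8.0
  y^{k+1} = -6.0 + 0.25*8.0 = -4.0
Dual objective at y_4 = -4.0: reduced costs (21.0, 24.0), box minimizer x = (0.0, 0.0)
g(y_4) = b*y + (c1 - a1*y)*x1 + (c2 - a2*y)*x2 = 8*(-4.0) + 21.0*0.0 + 24.0*0.0 = -32.0 + 0.0 + 0.0 = -32.0


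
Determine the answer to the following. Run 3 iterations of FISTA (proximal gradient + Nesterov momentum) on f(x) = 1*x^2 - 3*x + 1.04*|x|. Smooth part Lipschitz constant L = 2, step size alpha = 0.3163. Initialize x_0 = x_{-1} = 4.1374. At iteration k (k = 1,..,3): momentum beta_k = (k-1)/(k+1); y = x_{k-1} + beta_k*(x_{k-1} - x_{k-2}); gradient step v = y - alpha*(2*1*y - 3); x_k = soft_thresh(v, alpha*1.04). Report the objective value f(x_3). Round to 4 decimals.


FISTA on f(x) = 1*x^2 - 3*x + 1.04*|x|
L = 2, alpha = 0.3163
Iteration 1: beta = 0.0, y = 4.1374 + 0.0*(4.1374 - 4.1374) = 4.1374
  grad(y) = 5.2748, v = y - alpha*grad = 2.469
  prox(v) = soft_thresh(2.469, 0.329) = 2.14
Iteration 2: beta = 0.3333, y = 2.14 + 0.3333*(2.14 - 4.1374) = 1.4742
  grad(y) = -0.0515, v = y - alpha*grad = 1.4905
  prox(v) = soft_thresh(1.4905, 0.329) = 1.1616
Iteration 3: beta = 0.5, y = 1.1616 + 0.5*(1.1616 - 2.14) = 0.6724
  grad(y) = -1.6553, v = y - alpha*grad = 1.1959
  prox(v) = soft_thresh(1.1959, 0.329) = 0.867
f(x_3) = 1*0.867^2 - 3*0.867 + 1.04*|0.867| = -0.9476


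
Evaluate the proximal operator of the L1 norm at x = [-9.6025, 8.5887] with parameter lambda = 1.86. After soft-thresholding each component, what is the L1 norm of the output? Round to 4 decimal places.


Soft-thresholding with lambda = 1.86:
prox(-9.6025) = sign(-9.6025)*max(|-9.6025| - 1.86, 0) = -7.7425
prox(8.5887) = sign(8.5887)*max(|8.5887| - 1.86, 0) = 6.7287
prox(x) = [-7.7425, 6.7287]
||prox(x)||_1 = 7.7425 + 6.7287 = 14.4712


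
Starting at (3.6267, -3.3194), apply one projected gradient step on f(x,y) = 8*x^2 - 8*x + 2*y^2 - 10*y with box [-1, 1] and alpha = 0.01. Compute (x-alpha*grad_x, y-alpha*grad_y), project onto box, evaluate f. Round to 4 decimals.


Step 1: Compute gradient at (3.6267, -3.3194).
grad_x = 2*8*3.6267 - 8 = 50.0272
grad_y = 2*2*-3.3194 - 10 = -23.2776
Step 2: Gradient step.
x_raw = 3.6267 - 0.01*50.0272 = 3.1264
y_raw = -3.3194 - 0.01*-23.2776 = -3.0866
Step 3: Project onto [-1, 1].
x_proj = clip(3.1264) = 1.0
y_proj = clip(-3.0866) = -1.0
Step 4: Evaluate f.
f(1.0, -1.0) = 12.0


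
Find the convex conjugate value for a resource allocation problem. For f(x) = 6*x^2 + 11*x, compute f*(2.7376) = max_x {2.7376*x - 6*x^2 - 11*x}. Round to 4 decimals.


f*(y) = sup_x {y*x - a*x^2 - b*x} = sup_x {(y-b)*x - a*x^2}
FOC: (y - b) - 2a*x = 0 => x* = (y - b)/(2a)
x* = (2.7376 - 11)/(2*6) = -0.6885
f*(2.7376) = (y-b)^2/(4a) = (2.7376 - 11)^2/(4*6)
= 68.2673/24 = 2.8445


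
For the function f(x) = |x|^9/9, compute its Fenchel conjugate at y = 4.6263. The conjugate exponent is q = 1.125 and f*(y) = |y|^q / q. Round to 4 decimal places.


The conjugate exponent q satisfies 1/p + 1/q = 1.
p = 9, so q = 9/(9 - 1) = 1.125
|y|^q = 4.6263^1.125 = 5.6026
f*(4.6263) = 5.6026 / 1.125 = 4.9801


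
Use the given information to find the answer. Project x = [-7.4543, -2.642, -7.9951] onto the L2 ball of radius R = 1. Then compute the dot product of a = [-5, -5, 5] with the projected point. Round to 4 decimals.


Step 1: Compute ||x|| (intermediates to 6 decimals).
||x|| = sqrt((-7.4543)^2 + (-2.642)^2 + (-7.9951)^2) = 11.245816
Step 2: Project.
Since ||x|| > R, scale = R/||x|| = 1/11.245816 = 0.088922, proj(x) = scale * x
proj(x) = [-0.662851, -0.234932, -0.71094]
Step 3: Dot product.
a^T * proj(x) = -5*(-0.662851) - 5*(-0.234932) + 5*(-0.71094) = 0.9342


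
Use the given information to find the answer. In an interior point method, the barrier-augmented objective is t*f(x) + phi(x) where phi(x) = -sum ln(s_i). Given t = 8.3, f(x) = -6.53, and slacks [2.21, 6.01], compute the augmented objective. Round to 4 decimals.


Step 1: Compute log-barrier.
ln values: [0.793, 1.7934]
phi = -(0.793 + 1.7934) = -2.5864
Step 2: Compute augmented objective.
t*f(x) = 8.3*-6.53 = -54.199
Total = -54.199 - 2.5864 = -56.7854


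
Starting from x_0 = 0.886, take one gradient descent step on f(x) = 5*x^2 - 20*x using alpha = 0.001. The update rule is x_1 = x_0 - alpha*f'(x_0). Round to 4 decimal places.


We compute the gradient at x_0 and apply the update.
f'(x) = 10*x - 20
f'(0.886) = 10*0.886 - 20 = -11.14
x_1 = 0.886 - 0.001*-11.14 = 0.8971


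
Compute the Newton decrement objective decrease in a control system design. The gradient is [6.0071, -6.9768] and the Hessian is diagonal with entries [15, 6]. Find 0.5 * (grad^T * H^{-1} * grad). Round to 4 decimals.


Step 1: H is diagonal, so H^(-1) * g = [0.4005, -1.1628].
Step 2: g^T H^(-1) g = sum_i g_i^2 / H_ii
  = (6.0071)^2/15 + (-6.9768)^2/6
  = 2.4057 + 8.1126 = 10.5183
Step 3: Objective decrease = 0.5 * g^T H^(-1) g = 5.2592


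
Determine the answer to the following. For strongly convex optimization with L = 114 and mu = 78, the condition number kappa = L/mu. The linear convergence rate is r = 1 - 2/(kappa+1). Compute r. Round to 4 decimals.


Step 1: Compute the condition number.
kappa = L/mu = 114/78 = 1.4615
Step 2: Compute the convergence rate.
r = 1 - 2/(kappa + 1) = 1 - 2*mu/(L + mu) = (L - mu)/(L + mu) = 36/192 = 0.1875


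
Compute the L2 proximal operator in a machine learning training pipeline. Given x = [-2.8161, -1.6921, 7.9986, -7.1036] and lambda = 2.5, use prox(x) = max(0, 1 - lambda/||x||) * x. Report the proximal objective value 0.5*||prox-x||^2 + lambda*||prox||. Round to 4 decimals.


Step 1: Compute ||x||.
||x|| = 11.1907
Step 2: Compute scaling factor.
scale = max(0, 1 - 2.5/11.1907) = 0.7766
Step 3: prox(x) = [-2.187, -1.3141, 6.2117, -5.5167]
||prox(x)|| = 8.6907
Step 4: Proximal objective.
0.5*||prox-x||^2 = 3.125
lambda*||prox|| = 21.7268
Total = 24.8518


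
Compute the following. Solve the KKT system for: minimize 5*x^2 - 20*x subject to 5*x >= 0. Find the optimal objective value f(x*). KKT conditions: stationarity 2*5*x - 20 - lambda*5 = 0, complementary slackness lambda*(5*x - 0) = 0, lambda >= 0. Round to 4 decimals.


Step 1: Try lambda = 0 (constraint inactive).
Stationarity: 2*5*x - 20 = 0
x* = 20/(2*5) = 2.0
Check constraint: 5*2.0 = 10.0 >= 0 -- satisfied.
Step 2: Compute optimal value.
f(x*) = 5*2.0^2 - 20*2.0 = -20.0


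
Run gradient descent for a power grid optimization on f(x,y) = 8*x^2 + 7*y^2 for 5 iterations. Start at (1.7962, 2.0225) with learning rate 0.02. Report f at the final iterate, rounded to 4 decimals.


Gradient descent on f(x,y) = 8*x^2 + 7*y^2.
Starting point: (1.7962, 2.0225), alpha = 0.02
Step 1: grad_x = 2*8*1.7962 = 28.7392, grad_y = 2*7*2.0225 = 28.315
  x_1 = 1.7962 - 0.02*28.7392 = 1.2214
  y_1 = 2.0225 - 0.02*28.315 = 1.4562
Step 2: grad_x = 2*8*1.2214 = 19.5427, grad_y = 2*7*1.4562 = 20.3868
  x_2 = 1.2214 - 0.02*19.5427 = 0.8306
  y_2 = 1.4562 - 0.02*20.3868 = 1.0485
Step 3: grad_x = 2*8*0.8306 = 13.289, grad_y = 2*7*1.0485 = 14.6785
  x_3 = 0.8306 - 0.02*13.289 = 0.5648
  y_3 = 1.0485 - 0.02*14.6785 = 0.7549
Step 4: grad_x = 2*8*0.5648 = 9.0365, grad_y = 2*7*0.7549 = 10.5685
  x_4 = 0.5648 - 0.02*9.0365 = 0.3841
  y_4 = 0.7549 - 0.02*10.5685 = 0.5435
Step 5: grad_x = 2*8*0.3841 = 6.1448, grad_y = 2*7*0.5435 = 7.6093
  x_5 = 0.3841 - 0.02*6.1448 = 0.2612
  y_5 = 0.5435 - 0.02*7.6093 = 0.3913
f(0.2612, 0.3913) = 8*0.2612^2 + 7*0.3913^2 = 1.6176


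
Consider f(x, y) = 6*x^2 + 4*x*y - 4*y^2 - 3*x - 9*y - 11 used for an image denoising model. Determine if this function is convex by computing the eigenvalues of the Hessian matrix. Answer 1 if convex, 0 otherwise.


The Hessian of f(x,y) = 6*x^2 + 4*x*y - 4*y^2 - 3*x - 9*y - 11 is:
H = [[12, 4], [4, -8]]
Trace = 12 - 8 = 4
Determinant = 12*-8 - (4)^2 = -112
Discriminant = (4)^2 - 4*-112 = 464.0
Eigenvalues: lambda_1 = -8.7703, lambda_2 = 12.7703
The function is not convex.

0


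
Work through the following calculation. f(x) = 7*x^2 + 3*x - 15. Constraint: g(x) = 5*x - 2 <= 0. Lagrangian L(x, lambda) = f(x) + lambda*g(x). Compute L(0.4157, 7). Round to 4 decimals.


Step 1: Evaluate f(x).
f(0.4157) = 7*0.4157^2 + 3*0.4157 - 15 = -12.5433
Step 2: Evaluate g(x).
g(0.4157) = 5*0.4157 - 2 = 0.0785
Step 3: Compute Lagrangian.
L = -12.5433 + 7*0.0785 = -11.9938


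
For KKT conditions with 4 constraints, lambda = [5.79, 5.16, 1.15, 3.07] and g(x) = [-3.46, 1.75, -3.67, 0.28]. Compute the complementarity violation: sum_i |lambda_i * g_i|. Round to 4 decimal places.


KKT complementary slackness check:
lambda_1 * g_1 = 5.79 * -3.46 = -20.0334
lambda_2 * g_2 = 5.16 * 1.75 = 9.03
lambda_3 * g_3 = 1.15 * -3.67 = -4.2205
lambda_4 * g_4 = 3.07 * 0.28 = 0.8596
Total violation = 20.0334 + 9.03 + 4.2205 + 0.8596 = 34.1435


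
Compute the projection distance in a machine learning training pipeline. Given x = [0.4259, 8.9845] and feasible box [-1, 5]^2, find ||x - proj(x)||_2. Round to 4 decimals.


Project each component onto [-1, 5].
clip(0.4259) = 0.4259, clip(8.9845) = 5.0
Projection = [0.4259, 5.0]
Squared diffs: [0.0, 15.8762]
Distance = sqrt(15.8762) = 3.9845


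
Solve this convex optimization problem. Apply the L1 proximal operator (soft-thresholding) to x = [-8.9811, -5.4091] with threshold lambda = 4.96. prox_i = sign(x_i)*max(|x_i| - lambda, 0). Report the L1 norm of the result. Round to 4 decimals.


Soft-thresholding with lambda = 4.96:
prox(-8.9811) = sign(-8.9811)*max(|-8.9811| - 4.96, 0) = -4.0211
prox(-5.4091) = sign(-5.4091)*max(|-5.4091| - 4.96, 0) = -0.4491
prox(x) = [-4.0211, -0.4491]
||prox(x)||_1 = 4.0211 + 0.4491 = 4.4702


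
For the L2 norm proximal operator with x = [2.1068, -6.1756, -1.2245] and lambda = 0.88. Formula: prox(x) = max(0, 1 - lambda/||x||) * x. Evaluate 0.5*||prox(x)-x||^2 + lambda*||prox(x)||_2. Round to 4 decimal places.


Step 1: Compute ||x||.
||x|| = 6.639
Step 2: Compute scaling factor.
scale = max(0, 1 - 0.88/6.639) = 0.8674
Step 3: prox(x) = [1.8275, -5.357, -1.0622]
||prox(x)|| = 5.759
Step 4: Proximal objective.
0.5*||prox-x||^2 = 0.3872
lambda*||prox|| = 5.0679
Total = 5.4551


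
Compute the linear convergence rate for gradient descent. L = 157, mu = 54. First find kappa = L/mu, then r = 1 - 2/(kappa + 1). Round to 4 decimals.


Step 1: Compute the condition number.
kappa = L/mu = 157/54 = 2.9074
Step 2: Compute the convergence rate.
r = 1 - 2/(kappa + 1) = 1 - 2*mu/(L + mu) = (L - mu)/(L + mu) = 103/211 = 0.4882


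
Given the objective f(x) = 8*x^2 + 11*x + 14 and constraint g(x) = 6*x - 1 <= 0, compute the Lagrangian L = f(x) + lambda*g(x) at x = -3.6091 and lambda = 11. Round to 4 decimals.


Step 1: Evaluate f(x).
f(-3.6091) = 8*(-3.6091)^2 + 11*(-3.6091) + 14 = 78.5047
Step 2: Evaluate g(x).
g(-3.6091) = 6*-3.6091 - 1 = -22.6546
Step 3: Compute Lagrangian.
L = 78.5047 + 11*-22.6546 = -170.6959


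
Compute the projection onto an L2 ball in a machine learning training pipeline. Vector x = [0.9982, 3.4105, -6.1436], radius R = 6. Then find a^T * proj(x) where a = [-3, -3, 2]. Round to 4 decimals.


Step 1: Compute ||x|| (intermediates to 6 decimals).
||x|| = sqrt(0.9982^2 + 3.4105^2 + (-6.1436)^2) = 7.097305
Step 2: Project.
Since ||x|| > R, scale = R/||x|| = 6/7.097305 = 0.845391, proj(x) = scale * x
proj(x) = [0.843869, 2.883206, -5.193744]
Step 3: Dot product.
a^T * proj(x) = -3*0.843869 - 3*2.883206 + 2*(-5.193744) = -21.5687


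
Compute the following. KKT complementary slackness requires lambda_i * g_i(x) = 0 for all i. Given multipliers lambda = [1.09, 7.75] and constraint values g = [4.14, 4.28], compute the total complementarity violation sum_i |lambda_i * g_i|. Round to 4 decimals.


KKT complementary slackness check:
lambda_1 * g_1 = 1.09 * 4.14 = 4.5126
lambda_2 * g_2 = 7.75 * 4.28 = 33.17
Total violation = 4.5126 + 33.17 = 37.6826


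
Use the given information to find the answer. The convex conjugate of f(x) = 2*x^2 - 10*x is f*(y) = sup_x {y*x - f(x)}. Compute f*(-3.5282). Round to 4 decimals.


f*(y) = sup_x {y*x - a*x^2 - b*x} = sup_x {(y-b)*x - a*x^2}
FOC: (y - b) - 2a*x = 0 => x* = (y - b)/(2a)
x* = (-3.5282 + 10)/(2*2) = 1.618
f*(-3.5282) = (y-b)^2/(4a) = (-3.5282 + 10)^2/(4*2)
= 41.8842/8 = 5.2355


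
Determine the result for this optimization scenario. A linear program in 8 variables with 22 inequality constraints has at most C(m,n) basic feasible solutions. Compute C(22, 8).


Each vertex corresponds to some choice of n active constraints out of m, so the number of vertices is at most C(m, n) = m! / (n!(m-n)!).
m = 22, n = 8
Numerator: 22 * 21 * 20 * 19 * 18 * 17 * 16 * 15
Denominator: 8! = 40320
C(22, 8) = 319770


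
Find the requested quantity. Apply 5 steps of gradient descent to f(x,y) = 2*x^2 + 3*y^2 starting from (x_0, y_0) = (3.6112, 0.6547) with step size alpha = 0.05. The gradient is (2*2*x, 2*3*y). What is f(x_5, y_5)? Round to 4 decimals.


Gradient descent on f(x,y) = 2*x^2 + 3*y^2.
Starting point: (3.6112, 0.6547), alpha = 0.05
Step 1: grad_x = 2*2*3.6112 = 14.4448, grad_y = 2*3*0.6547 = 3.9282
  x_1 = 3.6112 - 0.05*14.4448 = 2.889
  y_1 = 0.6547 - 0.05*3.9282 = 0.4583
Step 2: grad_x = 2*2*2.889 = 11.5558, grad_y = 2*3*0.4583 = 2.7497
  x_2 = 2.889 - 0.05*11.5558 = 2.3112
  y_2 = 0.4583 - 0.05*2.7497 = 0.3208
Step 3: grad_x = 2*2*2.3112 = 9.2447, grad_y = 2*3*0.3208 = 1.9248
  x_3 = 2.3112 - 0.05*9.2447 = 1.8489
  y_3 = 0.3208 - 0.05*1.9248 = 0.2246
Step 4: grad_x = 2*2*1.8489 = 7.3957, grad_y = 2*3*0.2246 = 1.3474
  x_4 = 1.8489 - 0.05*7.3957 = 1.4791
  y_4 = 0.2246 - 0.05*1.3474 = 0.1572
Step 5: grad_x = 2*2*1.4791 = 5.9166, grad_y = 2*3*0.1572 = 0.9432
  x_5 = 1.4791 - 0.05*5.9166 = 1.1833
  y_5 = 0.1572 - 0.05*0.9432 = 0.11
f(1.1833, 0.11) = 2*1.1833^2 + 3*0.11^2 = 2.8368


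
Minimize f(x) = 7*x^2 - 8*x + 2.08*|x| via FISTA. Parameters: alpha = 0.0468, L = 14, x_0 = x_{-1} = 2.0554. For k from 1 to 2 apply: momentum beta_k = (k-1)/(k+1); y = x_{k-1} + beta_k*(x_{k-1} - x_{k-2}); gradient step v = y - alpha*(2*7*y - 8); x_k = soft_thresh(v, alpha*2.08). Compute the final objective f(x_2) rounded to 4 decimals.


FISTA on f(x) = 7*x^2 - 8*x + 2.08*|x|
L = 14, alpha = 0.0468
Iteration 1: beta = 0.0, y = 2.0554 + 0.0*(2.0554 - 2.0554) = 2.0554
  grad(y) = 20.7756, v = y - alpha*grad = 1.0831
  prox(v) = soft_thresh(1.0831, 0.0973) = 0.9858
Iteration 2: beta = 0.3333, y = 0.9858 + 0.3333*(0.9858 - 2.0554) = 0.6292
  grad(y) = 0.8089, v = y - alpha*grad = 0.5914
  prox(v) = soft_thresh(0.5914, 0.0973) = 0.494
f(x_2) = 7*0.494^2 - 8*0.494 + 2.08*|0.494| = -1.2162


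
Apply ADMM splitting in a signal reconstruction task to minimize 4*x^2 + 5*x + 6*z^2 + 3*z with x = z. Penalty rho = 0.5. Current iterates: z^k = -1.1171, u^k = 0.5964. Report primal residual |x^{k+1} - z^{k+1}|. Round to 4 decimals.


ADMM iteration with rho = 0.5, z^k = -1.1171, u^k = 0.5964
Step 1: x-update.
Minimize 4*x^2 + 5*x + (0.5/2)*(x + 1.1171 + 0.5964)^2
FOC: (2*4 + 0.5)*x = -5 + 0.5*(-1.1171 - 0.5964)
x^{k+1} = -0.689
Step 2: z-update.
Minimize 6*z^2 + 3*z + (0.5/2)*(-0.689 - z + 0.5964)^2
FOC: (2*6 + 0.5)*z = -3 + 0.5*(-0.689 + 0.5964)
z^{k+1} = -0.2437
Step 3: u-update.
u^{k+1} = 0.5964 - 0.689 + 0.2437 = 0.1511
Step 4: Primal residual = |-0.689 + 0.2437| = 0.4453


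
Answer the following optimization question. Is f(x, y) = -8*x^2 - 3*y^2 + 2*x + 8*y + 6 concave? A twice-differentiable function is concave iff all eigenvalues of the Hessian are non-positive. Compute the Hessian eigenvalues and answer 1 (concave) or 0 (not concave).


The Hessian of f(x,y) = -8*x^2 - 3*y^2 + 2*x + 8*y + 6 is:
H = [[-16, 0], [0, -6]]
Trace = -16 - 6 = -22
Determinant = -16*-6 - (0)^2 = 96
Discriminant = (-22)^2 - 4*96 = 100.0
Eigenvalues: lambda_1 = -16.0, lambda_2 = -6.0
The function is concave.

1


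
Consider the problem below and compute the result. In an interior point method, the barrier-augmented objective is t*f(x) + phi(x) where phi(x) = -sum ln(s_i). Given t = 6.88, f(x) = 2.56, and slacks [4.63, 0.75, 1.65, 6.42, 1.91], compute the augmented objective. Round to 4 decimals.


Step 1: Compute log-barrier.
ln values: [1.5326, -0.2877, 0.5008, 1.8594, 0.6471]
phi = -(1.5326 - 0.2877 + 0.5008 + 1.8594 + 0.6471) = -4.2522
Step 2: Compute augmented objective.
t*f(x) = 6.88*2.56 = 17.6128
Total = 17.6128 - 4.2522 = 13.3606


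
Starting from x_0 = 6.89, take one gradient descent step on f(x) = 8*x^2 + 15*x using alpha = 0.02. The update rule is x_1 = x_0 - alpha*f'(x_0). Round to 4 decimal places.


We compute the gradient at x_0 and apply the update.
f'(x) = 16*x + 15
f'(6.89) = 16*6.89 + 15 = 125.24
x_1 = 6.89 - 0.02*125.24 = 4.3852


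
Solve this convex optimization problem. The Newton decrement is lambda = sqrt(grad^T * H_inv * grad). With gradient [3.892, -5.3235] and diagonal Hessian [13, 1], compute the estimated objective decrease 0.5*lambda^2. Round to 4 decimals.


Step 1: H is diagonal, so H^(-1) * g = [0.2994, -5.3235].
Step 2: g^T H^(-1) g = sum_i g_i^2 / H_ii
  = (3.892)^2/13 + (-5.3235)^2/1
  = 1.1652 + 28.3397 = 29.5049
Step 3: Objective decrease = 0.5 * g^T H^(-1) g = 14.7524


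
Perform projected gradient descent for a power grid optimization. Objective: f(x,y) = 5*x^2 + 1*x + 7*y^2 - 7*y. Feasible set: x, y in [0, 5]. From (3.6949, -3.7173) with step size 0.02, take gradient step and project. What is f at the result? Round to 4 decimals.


Step 1: Compute gradient at (3.6949, -3.7173).
grad_x = 2*5*3.6949 + 1 = 37.949
grad_y = 2*7*-3.7173 - 7 = -59.0422
Step 2: Gradient step.
x_raw = 3.6949 - 0.02*37.949 = 2.9359
y_raw = -3.7173 - 0.02*-59.0422 = -2.5365
Step 3: Project onto [0, 5].
x_proj = clip(2.9359) = 2.9359
y_proj = clip(-2.5365) = 0.0
Step 4: Evaluate f.
f(2.9359, 0.0) = 46.0341


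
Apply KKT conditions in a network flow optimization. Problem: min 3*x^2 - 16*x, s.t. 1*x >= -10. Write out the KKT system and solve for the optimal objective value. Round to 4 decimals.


Step 1: Try lambda = 0 (constraint inactive).
Stationarity: 2*3*x - 16 = 0
x* = 16/(2*3) = 8/3 = 2.6667 (rounded; the exact value 8/3 is used below)
Check constraint: 1*2.6667 = 2.6667 >= -10 -- satisfied.
Step 2: Compute optimal value.
f(x*) = 3*(8/3)^2 - 16*(8/3) = -21.3333


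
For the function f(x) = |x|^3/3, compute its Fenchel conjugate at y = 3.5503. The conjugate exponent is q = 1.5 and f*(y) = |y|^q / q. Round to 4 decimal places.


The conjugate exponent q satisfies 1/p + 1/q = 1.
p = 3, so q = 3/(3 - 1) = 1.5
|y|^q = 3.5503^1.5 = 6.6896
f*(3.5503) = 6.6896 / 1.5 = 4.4597


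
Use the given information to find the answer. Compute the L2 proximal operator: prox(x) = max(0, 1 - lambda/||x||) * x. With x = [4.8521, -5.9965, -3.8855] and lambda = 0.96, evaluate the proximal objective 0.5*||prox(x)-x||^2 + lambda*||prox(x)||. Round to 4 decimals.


Step 1: Compute ||x||.
||x|| = 8.637
Step 2: Compute scaling factor.
scale = max(0, 1 - 0.96/8.637) = 0.8889
Step 3: prox(x) = [4.3128, -5.33, -3.4536]
||prox(x)|| = 7.677
Step 4: Proximal objective.
0.5*||prox-x||^2 = 0.4608
lambda*||prox|| = 7.3699
Total = 7.8307


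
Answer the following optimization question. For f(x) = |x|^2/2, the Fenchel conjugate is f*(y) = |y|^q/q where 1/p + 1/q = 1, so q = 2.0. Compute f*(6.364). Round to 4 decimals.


The conjugate exponent q satisfies 1/p + 1/q = 1.
p = 2, so q = 2/(2 - 1) = 2.0
|y|^q = 6.364^2.0 = 40.5005
f*(6.364) = 40.5005 / 2.0 = 20.2502


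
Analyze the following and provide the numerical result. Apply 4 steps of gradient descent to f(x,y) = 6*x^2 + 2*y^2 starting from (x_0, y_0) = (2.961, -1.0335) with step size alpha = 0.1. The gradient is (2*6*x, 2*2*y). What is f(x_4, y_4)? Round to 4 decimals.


Gradient descent on f(x,y) = 6*x^2 + 2*y^2.
Starting point: (2.961, -1.0335), alpha = 0.1
Step 1: grad_x = 2*6*2.961 = 35.532, grad_y = 2*2*-1.0335 = -4.134
  x_1 = 2.961 - 0.1*35.532 = -0.5922
  y_1 = -1.0335 - 0.1*-4.134 = -0.6201
Step 2: grad_x = 2*6*-0.5922 = -7.1064, grad_y = 2*2*-0.6201 = -2.4804
  x_2 = -0.5922 - 0.1*-7.1064 = 0.1184
  y_2 = -0.6201 - 0.1*-2.4804 = -0.3721
Step 3: grad_x = 2*6*0.1184 = 1.4213, grad_y = 2*2*-0.3721 = -1.4882
  x_3 = 0.1184 - 0.1*1.4213 = -0.0237
  y_3 = -0.3721 - 0.1*-1.4882 = -0.2232
Step 4: grad_x = 2*6*-0.0237 = -0.2843, grad_y = 2*2*-0.2232 = -0.8929
  x_4 = -0.0237 - 0.1*-0.2843 = 0.0047
  y_4 = -0.2232 - 0.1*-0.8929 = -0.1339
f(0.0047, -0.1339) = 6*0.0047^2 + 2*(-0.1339)^2 = 0.036


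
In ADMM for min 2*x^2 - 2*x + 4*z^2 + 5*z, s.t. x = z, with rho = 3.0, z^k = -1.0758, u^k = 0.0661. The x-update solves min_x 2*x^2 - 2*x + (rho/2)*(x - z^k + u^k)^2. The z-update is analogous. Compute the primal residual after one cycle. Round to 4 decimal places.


ADMM iteration with rho = 3.0, z^k = -1.0758, u^k = 0.0661
Step 1: x-update.
Minimize 2*x^2 - 2*x + (3.0/2)*(x + 1.0758 + 0.0661)^2
FOC: (2*2 + 3.0)*x = 2 + 3.0*(-1.0758 - 0.0661)
x^{k+1} = -0.2037
Step 2: z-update.
Minimize 4*z^2 + 5*z + (3.0/2)*(-0.2037 - z + 0.0661)^2
FOC: (2*4 + 3.0)*z = -5 + 3.0*(-0.2037 + 0.0661)
z^{k+1} = -0.4921
Step 3: u-update.
u^{k+1} = 0.0661 - 0.2037 + 0.4921 = 0.3545
Step 4: Primal residual = |-0.2037 + 0.4921| = 0.2884


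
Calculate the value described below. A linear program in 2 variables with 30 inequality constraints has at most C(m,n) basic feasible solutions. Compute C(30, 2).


Each vertex corresponds to some choice of n active constraints out of m, so the number of vertices is at most C(m, n) = m! / (n!(m-n)!).
m = 30, n = 2
Numerator: 30 * 29
Denominator: 2! = 2
C(30, 2) = 435


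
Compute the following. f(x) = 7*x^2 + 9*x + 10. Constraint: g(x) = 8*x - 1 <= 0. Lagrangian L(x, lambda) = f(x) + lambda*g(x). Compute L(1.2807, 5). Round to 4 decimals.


Step 1: Evaluate f(x).
f(1.2807) = 7*1.2807^2 + 9*1.2807 + 10 = 33.0076
Step 2: Evaluate g(x).
g(1.2807) = 8*1.2807 - 1 = 9.2456
Step 3: Compute Lagrangian.
L = 33.0076 + 5*9.2456 = 79.2356


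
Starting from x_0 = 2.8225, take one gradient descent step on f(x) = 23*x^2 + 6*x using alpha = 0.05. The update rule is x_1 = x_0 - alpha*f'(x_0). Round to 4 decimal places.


We compute the gradient at x_0 and apply the update.
f'(x) = 46*x + 6
f'(2.8225) = 46*2.8225 + 6 = 135.835
x_1 = 2.8225 - 0.05*135.835 = -3.9693


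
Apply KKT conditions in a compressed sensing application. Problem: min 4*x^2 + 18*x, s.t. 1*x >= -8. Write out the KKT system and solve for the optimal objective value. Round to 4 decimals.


Step 1: Try lambda = 0 (constraint inactive).
Stationarity: 2*4*x + 18 = 0
x* = -18/(2*4) = -2.25
Check constraint: 1*-2.25 = -2.25 >= -8 -- satisfied.
Step 2: Compute optimal value.
f(x*) = 4*(-2.25)^2 + 18*(-2.25) = -20.25


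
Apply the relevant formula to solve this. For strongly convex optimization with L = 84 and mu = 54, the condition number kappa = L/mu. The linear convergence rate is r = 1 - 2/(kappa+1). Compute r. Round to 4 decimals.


Step 1: Compute the condition number.
kappa = L/mu = 84/54 = 1.5556
Step 2: Compute the convergence rate.
r = 1 - 2/(kappa + 1) = 1 - 2*mu/(L + mu) = (L - mu)/(L + mu) = 30/138 = 0.2174


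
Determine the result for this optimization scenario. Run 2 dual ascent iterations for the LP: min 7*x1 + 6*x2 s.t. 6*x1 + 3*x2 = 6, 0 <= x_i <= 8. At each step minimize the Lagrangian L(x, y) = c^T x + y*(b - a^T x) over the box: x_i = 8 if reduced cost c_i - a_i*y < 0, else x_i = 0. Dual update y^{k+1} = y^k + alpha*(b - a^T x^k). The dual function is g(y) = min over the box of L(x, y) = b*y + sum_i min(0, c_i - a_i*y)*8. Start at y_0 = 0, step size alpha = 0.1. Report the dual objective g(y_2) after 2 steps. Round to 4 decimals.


Dual ascent for LP: min 7*x1 + 6*x2, 6*x1 + 3*x2 = 6, 0 <= x_i <= 8
Step 1: y^k = 0.0, reduced costs: (7.0, 6.0)
  x^k = (0.0, 0.0), subgradient = b - a^T x = 6.0
  y^{k+1} = 0.0 + 0.1*6.0 = 0.6
Step 2: y^k = 0.6, reduced costs: (3.4, 4.2)
  x^k = (0.0, 0.0), subgradient = b - a^T x = 6.0
  y^{k+1} = 0.6 + 0.1*6.0 = 1.2
Dual objective at y_2 = 1.2: reduced costs (-0.2, 2.4), box minimizer x = (8.0, 0.0)
g(y_2) = b*y + (c1 - a1*y)*x1 + (c2 - a2*y)*x2 = 6*1.2 + (-0.2)*8.0 + 2.4*0.0 = 7.2 - 1.6 + 0.0 = 5.6


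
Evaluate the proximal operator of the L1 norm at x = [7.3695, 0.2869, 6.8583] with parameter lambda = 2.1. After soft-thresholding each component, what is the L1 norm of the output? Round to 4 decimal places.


Soft-thresholding with lambda = 2.1:
prox(7.3695) = sign(7.3695)*max(|7.3695| - 2.1, 0) = 5.2695
prox(0.2869) = sign(0.2869)*max(|0.2869| - 2.1, 0) = 0.0
prox(6.8583) = sign(6.8583)*max(|6.8583| - 2.1, 0) = 4.7583
prox(x) = [5.2695, 0.0, 4.7583]
||prox(x)||_1 = 5.2695 + 0.0 + 4.7583 = 10.0278


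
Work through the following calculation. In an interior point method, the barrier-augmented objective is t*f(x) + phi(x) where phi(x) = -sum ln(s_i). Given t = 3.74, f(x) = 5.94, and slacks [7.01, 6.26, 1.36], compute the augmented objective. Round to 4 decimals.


Step 1: Compute log-barrier.
ln values: [1.9473, 1.8342, 0.3075]
phi = -(1.9473 + 1.8342 + 0.3075) = -4.089
Step 2: Compute augmented objective.
t*f(x) = 3.74*5.94 = 22.2156
Total = 22.2156 - 4.089 = 18.1266


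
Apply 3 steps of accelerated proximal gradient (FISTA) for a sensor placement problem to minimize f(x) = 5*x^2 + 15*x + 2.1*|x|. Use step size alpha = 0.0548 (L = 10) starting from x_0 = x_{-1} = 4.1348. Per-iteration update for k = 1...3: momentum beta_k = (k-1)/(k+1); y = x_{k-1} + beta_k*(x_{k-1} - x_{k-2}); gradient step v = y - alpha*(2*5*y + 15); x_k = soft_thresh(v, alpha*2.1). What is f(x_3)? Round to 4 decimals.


FISTA on f(x) = 5*x^2 + 15*x + 2.1*|x|
L = 10, alpha = 0.0548
Iteration 1: beta = 0.0, y = 4.1348 + 0.0*(4.1348 - 4.1348) = 4.1348
  grad(y) = 56.348, v = y - alpha*grad = 1.0469
  prox(v) = soft_thresh(1.0469, 0.1151) = 0.9318
Iteration 2: beta = 0.3333, y = 0.9318 + 0.3333*(0.9318 - 4.1348) = -0.1358
  grad(y) = 13.642, v = y - alpha*grad = -0.8834
  prox(v) = soft_thresh(-0.8834, 0.1151) = -0.7683
Iteration 3: beta = 0.5, y = -0.7683 + 0.5*(-0.7683 - 0.9318) = -1.6184
  grad(y) = -1.1838, v = y - alpha*grad = -1.5535
  prox(v) = soft_thresh(-1.5535, 0.1151) = -1.4384
f(x_3) = 5*(-1.4384)^2 + 15*(-1.4384) + 2.1*|-1.4384| = -8.2103


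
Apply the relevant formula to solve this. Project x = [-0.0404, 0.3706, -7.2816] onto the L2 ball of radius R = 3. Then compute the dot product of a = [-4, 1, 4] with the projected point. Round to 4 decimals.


Step 1: Compute ||x|| (intermediates to 6 decimals).
||x|| = sqrt((-0.0404)^2 + 0.3706^2 + (-7.2816)^2) = 7.291137
Step 2: Project.
Since ||x|| > R, scale = R/||x|| = 3/7.291137 = 0.411458, proj(x) = scale * x
proj(x) = [-0.016623, 0.152486, -2.996073]
Step 3: Dot product.
a^T * proj(x) = -4*(-0.016623) + 1*0.152486 + 4*(-2.996073) = -11.7653


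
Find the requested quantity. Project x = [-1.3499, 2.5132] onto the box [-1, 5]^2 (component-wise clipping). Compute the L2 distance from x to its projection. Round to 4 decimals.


Project each component onto [-1, 5].
clip(-1.3499) = -1.0, clip(2.5132) = 2.5132
Projection = [-1.0, 2.5132]
Squared diffs: [0.1224, 0.0]
Distance = sqrt(0.1224) = 0.3499


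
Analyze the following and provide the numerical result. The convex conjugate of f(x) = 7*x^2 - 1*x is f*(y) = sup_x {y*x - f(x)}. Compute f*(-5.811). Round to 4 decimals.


f*(y) = sup_x {y*x - a*x^2 - b*x} = sup_x {(y-b)*x - a*x^2}
FOC: (y - b) - 2a*x = 0 => x* = (y - b)/(2a)
x* = (-5.811 + 1)/(2*7) = -0.3436
f*(-5.811) = (y-b)^2/(4a) = (-5.811 + 1)^2/(4*7)
= 23.1457/28 = 0.8266


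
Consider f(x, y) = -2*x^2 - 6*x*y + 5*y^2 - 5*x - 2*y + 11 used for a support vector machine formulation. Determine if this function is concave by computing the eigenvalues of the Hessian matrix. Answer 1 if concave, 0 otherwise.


The Hessian of f(x,y) = -2*x^2 - 6*x*y + 5*y^2 - 5*x - 2*y + 11 is:
H = [[-4, -6], [-6, 10]]
Trace = -4 + 10 = 6
Determinant = -4*10 - (-6)^2 = -76
Discriminant = (6)^2 - 4*-76 = 340.0
Eigenvalues: lambda_1 = -6.2195, lambda_2 = 12.2195
The function is not concave.

0
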